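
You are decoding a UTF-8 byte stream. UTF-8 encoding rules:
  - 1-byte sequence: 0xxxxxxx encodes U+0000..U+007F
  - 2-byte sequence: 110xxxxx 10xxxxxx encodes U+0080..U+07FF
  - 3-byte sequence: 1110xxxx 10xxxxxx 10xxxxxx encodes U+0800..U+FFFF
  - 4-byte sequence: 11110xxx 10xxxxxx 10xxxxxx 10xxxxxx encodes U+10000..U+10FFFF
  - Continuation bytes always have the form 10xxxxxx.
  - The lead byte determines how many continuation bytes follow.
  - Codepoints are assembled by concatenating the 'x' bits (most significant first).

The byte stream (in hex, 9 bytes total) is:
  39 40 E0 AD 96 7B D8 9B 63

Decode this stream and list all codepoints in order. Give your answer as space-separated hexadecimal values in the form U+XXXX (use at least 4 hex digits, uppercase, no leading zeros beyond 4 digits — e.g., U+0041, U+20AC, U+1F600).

Answer: U+0039 U+0040 U+0B56 U+007B U+061B U+0063

Derivation:
Byte[0]=39: 1-byte ASCII. cp=U+0039
Byte[1]=40: 1-byte ASCII. cp=U+0040
Byte[2]=E0: 3-byte lead, need 2 cont bytes. acc=0x0
Byte[3]=AD: continuation. acc=(acc<<6)|0x2D=0x2D
Byte[4]=96: continuation. acc=(acc<<6)|0x16=0xB56
Completed: cp=U+0B56 (starts at byte 2)
Byte[5]=7B: 1-byte ASCII. cp=U+007B
Byte[6]=D8: 2-byte lead, need 1 cont bytes. acc=0x18
Byte[7]=9B: continuation. acc=(acc<<6)|0x1B=0x61B
Completed: cp=U+061B (starts at byte 6)
Byte[8]=63: 1-byte ASCII. cp=U+0063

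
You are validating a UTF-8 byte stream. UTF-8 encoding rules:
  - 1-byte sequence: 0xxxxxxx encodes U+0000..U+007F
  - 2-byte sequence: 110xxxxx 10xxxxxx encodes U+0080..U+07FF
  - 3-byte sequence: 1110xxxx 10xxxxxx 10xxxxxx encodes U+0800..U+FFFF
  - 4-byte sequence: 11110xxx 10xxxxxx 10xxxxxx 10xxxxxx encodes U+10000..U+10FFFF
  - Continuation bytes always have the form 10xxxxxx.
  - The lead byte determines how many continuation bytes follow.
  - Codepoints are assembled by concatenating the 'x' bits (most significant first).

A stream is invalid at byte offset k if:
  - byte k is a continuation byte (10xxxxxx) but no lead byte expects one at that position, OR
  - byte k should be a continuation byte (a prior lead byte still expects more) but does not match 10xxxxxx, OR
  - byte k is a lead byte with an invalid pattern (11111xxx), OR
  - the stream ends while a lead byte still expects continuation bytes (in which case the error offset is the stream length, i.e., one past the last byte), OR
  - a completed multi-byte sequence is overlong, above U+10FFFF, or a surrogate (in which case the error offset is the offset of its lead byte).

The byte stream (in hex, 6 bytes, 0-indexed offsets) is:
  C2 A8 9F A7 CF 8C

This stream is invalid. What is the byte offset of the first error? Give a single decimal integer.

Answer: 2

Derivation:
Byte[0]=C2: 2-byte lead, need 1 cont bytes. acc=0x2
Byte[1]=A8: continuation. acc=(acc<<6)|0x28=0xA8
Completed: cp=U+00A8 (starts at byte 0)
Byte[2]=9F: INVALID lead byte (not 0xxx/110x/1110/11110)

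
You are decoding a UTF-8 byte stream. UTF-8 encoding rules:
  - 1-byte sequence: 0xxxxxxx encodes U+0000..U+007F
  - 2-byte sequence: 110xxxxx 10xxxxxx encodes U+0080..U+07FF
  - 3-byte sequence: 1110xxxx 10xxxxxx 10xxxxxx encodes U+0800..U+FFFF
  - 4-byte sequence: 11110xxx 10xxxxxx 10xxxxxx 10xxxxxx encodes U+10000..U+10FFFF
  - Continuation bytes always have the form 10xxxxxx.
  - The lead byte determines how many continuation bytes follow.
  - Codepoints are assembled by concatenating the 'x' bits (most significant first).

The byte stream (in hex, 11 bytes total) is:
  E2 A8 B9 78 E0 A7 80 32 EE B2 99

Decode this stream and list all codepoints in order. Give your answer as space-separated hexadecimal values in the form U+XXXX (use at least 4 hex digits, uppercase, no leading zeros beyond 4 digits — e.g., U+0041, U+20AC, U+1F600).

Answer: U+2A39 U+0078 U+09C0 U+0032 U+EC99

Derivation:
Byte[0]=E2: 3-byte lead, need 2 cont bytes. acc=0x2
Byte[1]=A8: continuation. acc=(acc<<6)|0x28=0xA8
Byte[2]=B9: continuation. acc=(acc<<6)|0x39=0x2A39
Completed: cp=U+2A39 (starts at byte 0)
Byte[3]=78: 1-byte ASCII. cp=U+0078
Byte[4]=E0: 3-byte lead, need 2 cont bytes. acc=0x0
Byte[5]=A7: continuation. acc=(acc<<6)|0x27=0x27
Byte[6]=80: continuation. acc=(acc<<6)|0x00=0x9C0
Completed: cp=U+09C0 (starts at byte 4)
Byte[7]=32: 1-byte ASCII. cp=U+0032
Byte[8]=EE: 3-byte lead, need 2 cont bytes. acc=0xE
Byte[9]=B2: continuation. acc=(acc<<6)|0x32=0x3B2
Byte[10]=99: continuation. acc=(acc<<6)|0x19=0xEC99
Completed: cp=U+EC99 (starts at byte 8)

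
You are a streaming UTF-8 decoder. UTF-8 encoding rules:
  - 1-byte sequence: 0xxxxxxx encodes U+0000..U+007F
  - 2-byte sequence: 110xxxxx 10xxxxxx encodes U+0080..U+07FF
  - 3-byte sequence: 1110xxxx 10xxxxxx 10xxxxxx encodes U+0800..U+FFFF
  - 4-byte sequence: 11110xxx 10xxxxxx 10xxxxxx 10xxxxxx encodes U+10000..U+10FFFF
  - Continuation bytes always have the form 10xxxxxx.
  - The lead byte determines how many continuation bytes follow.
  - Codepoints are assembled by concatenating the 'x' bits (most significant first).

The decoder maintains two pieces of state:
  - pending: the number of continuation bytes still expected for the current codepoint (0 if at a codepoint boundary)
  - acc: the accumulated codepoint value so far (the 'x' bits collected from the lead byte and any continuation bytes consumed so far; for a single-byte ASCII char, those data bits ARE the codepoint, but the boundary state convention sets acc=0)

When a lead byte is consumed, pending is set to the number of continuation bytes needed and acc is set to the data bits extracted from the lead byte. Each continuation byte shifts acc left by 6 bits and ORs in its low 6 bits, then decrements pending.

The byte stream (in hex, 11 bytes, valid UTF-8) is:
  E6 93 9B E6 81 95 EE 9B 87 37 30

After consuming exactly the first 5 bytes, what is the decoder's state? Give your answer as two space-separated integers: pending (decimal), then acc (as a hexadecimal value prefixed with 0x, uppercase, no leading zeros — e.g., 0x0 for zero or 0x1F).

Answer: 1 0x181

Derivation:
Byte[0]=E6: 3-byte lead. pending=2, acc=0x6
Byte[1]=93: continuation. acc=(acc<<6)|0x13=0x193, pending=1
Byte[2]=9B: continuation. acc=(acc<<6)|0x1B=0x64DB, pending=0
Byte[3]=E6: 3-byte lead. pending=2, acc=0x6
Byte[4]=81: continuation. acc=(acc<<6)|0x01=0x181, pending=1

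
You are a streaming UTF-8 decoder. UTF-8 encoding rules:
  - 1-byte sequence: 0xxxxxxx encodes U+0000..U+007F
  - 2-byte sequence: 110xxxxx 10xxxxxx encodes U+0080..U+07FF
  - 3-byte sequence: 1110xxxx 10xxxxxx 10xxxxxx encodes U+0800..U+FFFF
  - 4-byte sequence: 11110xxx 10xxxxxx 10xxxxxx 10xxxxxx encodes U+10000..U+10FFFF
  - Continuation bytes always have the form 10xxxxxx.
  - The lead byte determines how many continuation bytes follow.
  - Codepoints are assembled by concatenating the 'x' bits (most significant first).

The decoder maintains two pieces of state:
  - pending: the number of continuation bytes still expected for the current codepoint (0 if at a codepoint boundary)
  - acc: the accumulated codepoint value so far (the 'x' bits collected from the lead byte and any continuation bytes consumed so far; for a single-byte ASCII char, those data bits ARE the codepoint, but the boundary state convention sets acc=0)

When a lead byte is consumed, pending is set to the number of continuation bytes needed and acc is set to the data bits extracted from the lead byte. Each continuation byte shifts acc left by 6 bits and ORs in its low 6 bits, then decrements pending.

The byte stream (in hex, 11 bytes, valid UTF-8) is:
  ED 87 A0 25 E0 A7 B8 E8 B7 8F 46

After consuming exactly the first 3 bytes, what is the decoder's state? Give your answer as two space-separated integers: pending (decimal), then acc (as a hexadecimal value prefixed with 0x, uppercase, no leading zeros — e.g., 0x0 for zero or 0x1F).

Answer: 0 0xD1E0

Derivation:
Byte[0]=ED: 3-byte lead. pending=2, acc=0xD
Byte[1]=87: continuation. acc=(acc<<6)|0x07=0x347, pending=1
Byte[2]=A0: continuation. acc=(acc<<6)|0x20=0xD1E0, pending=0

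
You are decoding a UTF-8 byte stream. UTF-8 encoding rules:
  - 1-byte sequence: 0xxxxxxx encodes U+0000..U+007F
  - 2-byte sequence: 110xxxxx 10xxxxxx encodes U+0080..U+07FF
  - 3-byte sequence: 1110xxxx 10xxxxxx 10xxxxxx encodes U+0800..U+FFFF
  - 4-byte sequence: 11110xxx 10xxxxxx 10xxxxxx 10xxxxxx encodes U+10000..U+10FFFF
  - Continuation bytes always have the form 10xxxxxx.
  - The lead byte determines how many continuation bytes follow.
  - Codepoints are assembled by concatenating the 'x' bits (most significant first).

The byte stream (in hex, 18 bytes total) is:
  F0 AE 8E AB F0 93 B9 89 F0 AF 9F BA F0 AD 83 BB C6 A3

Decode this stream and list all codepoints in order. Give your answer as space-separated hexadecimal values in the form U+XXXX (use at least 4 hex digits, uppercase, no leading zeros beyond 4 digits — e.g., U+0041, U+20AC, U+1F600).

Answer: U+2E3AB U+13E49 U+2F7FA U+2D0FB U+01A3

Derivation:
Byte[0]=F0: 4-byte lead, need 3 cont bytes. acc=0x0
Byte[1]=AE: continuation. acc=(acc<<6)|0x2E=0x2E
Byte[2]=8E: continuation. acc=(acc<<6)|0x0E=0xB8E
Byte[3]=AB: continuation. acc=(acc<<6)|0x2B=0x2E3AB
Completed: cp=U+2E3AB (starts at byte 0)
Byte[4]=F0: 4-byte lead, need 3 cont bytes. acc=0x0
Byte[5]=93: continuation. acc=(acc<<6)|0x13=0x13
Byte[6]=B9: continuation. acc=(acc<<6)|0x39=0x4F9
Byte[7]=89: continuation. acc=(acc<<6)|0x09=0x13E49
Completed: cp=U+13E49 (starts at byte 4)
Byte[8]=F0: 4-byte lead, need 3 cont bytes. acc=0x0
Byte[9]=AF: continuation. acc=(acc<<6)|0x2F=0x2F
Byte[10]=9F: continuation. acc=(acc<<6)|0x1F=0xBDF
Byte[11]=BA: continuation. acc=(acc<<6)|0x3A=0x2F7FA
Completed: cp=U+2F7FA (starts at byte 8)
Byte[12]=F0: 4-byte lead, need 3 cont bytes. acc=0x0
Byte[13]=AD: continuation. acc=(acc<<6)|0x2D=0x2D
Byte[14]=83: continuation. acc=(acc<<6)|0x03=0xB43
Byte[15]=BB: continuation. acc=(acc<<6)|0x3B=0x2D0FB
Completed: cp=U+2D0FB (starts at byte 12)
Byte[16]=C6: 2-byte lead, need 1 cont bytes. acc=0x6
Byte[17]=A3: continuation. acc=(acc<<6)|0x23=0x1A3
Completed: cp=U+01A3 (starts at byte 16)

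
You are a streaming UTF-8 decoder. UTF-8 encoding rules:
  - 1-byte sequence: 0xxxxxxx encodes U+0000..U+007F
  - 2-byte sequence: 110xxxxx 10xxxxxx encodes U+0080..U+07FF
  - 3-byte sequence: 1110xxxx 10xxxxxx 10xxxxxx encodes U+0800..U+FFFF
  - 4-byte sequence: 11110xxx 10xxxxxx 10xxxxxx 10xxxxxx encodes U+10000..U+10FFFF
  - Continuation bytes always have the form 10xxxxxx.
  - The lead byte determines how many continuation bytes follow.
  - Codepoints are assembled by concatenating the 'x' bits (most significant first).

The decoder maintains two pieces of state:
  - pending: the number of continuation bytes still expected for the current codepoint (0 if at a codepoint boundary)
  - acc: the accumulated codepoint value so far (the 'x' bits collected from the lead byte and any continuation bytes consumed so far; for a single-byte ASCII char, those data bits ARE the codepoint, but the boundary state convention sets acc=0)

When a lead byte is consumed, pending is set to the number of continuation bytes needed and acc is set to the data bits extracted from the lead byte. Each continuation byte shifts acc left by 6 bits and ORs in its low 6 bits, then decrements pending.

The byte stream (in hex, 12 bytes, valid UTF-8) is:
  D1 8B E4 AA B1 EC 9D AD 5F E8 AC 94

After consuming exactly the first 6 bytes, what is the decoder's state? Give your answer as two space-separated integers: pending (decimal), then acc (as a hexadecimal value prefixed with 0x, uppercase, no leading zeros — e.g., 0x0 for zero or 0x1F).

Byte[0]=D1: 2-byte lead. pending=1, acc=0x11
Byte[1]=8B: continuation. acc=(acc<<6)|0x0B=0x44B, pending=0
Byte[2]=E4: 3-byte lead. pending=2, acc=0x4
Byte[3]=AA: continuation. acc=(acc<<6)|0x2A=0x12A, pending=1
Byte[4]=B1: continuation. acc=(acc<<6)|0x31=0x4AB1, pending=0
Byte[5]=EC: 3-byte lead. pending=2, acc=0xC

Answer: 2 0xC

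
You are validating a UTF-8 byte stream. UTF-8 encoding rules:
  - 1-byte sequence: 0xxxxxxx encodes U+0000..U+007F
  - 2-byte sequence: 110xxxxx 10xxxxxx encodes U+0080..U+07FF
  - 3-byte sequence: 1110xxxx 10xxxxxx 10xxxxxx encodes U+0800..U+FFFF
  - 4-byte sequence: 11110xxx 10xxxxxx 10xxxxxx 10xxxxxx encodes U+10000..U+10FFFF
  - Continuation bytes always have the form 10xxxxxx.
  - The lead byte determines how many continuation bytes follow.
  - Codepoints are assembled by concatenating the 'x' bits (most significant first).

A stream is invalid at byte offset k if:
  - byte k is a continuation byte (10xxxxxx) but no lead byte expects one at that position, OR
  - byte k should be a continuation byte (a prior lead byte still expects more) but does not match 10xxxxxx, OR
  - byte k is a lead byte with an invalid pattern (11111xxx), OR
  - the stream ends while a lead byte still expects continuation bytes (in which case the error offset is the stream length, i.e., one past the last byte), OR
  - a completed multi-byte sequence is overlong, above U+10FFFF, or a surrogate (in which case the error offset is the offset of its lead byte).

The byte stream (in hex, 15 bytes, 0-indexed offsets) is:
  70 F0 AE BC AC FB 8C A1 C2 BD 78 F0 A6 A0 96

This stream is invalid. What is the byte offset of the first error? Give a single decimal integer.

Answer: 5

Derivation:
Byte[0]=70: 1-byte ASCII. cp=U+0070
Byte[1]=F0: 4-byte lead, need 3 cont bytes. acc=0x0
Byte[2]=AE: continuation. acc=(acc<<6)|0x2E=0x2E
Byte[3]=BC: continuation. acc=(acc<<6)|0x3C=0xBBC
Byte[4]=AC: continuation. acc=(acc<<6)|0x2C=0x2EF2C
Completed: cp=U+2EF2C (starts at byte 1)
Byte[5]=FB: INVALID lead byte (not 0xxx/110x/1110/11110)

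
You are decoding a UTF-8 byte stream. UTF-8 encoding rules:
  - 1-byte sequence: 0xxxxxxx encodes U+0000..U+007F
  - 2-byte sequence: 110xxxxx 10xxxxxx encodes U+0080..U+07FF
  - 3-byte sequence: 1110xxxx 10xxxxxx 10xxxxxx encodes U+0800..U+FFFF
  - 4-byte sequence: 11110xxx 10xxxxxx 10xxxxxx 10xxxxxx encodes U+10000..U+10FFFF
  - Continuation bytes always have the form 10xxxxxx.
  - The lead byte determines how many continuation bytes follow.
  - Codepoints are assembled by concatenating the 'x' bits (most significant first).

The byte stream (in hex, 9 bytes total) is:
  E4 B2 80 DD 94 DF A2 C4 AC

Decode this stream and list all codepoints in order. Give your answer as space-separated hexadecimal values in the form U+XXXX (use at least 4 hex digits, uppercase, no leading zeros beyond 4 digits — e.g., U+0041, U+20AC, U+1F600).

Byte[0]=E4: 3-byte lead, need 2 cont bytes. acc=0x4
Byte[1]=B2: continuation. acc=(acc<<6)|0x32=0x132
Byte[2]=80: continuation. acc=(acc<<6)|0x00=0x4C80
Completed: cp=U+4C80 (starts at byte 0)
Byte[3]=DD: 2-byte lead, need 1 cont bytes. acc=0x1D
Byte[4]=94: continuation. acc=(acc<<6)|0x14=0x754
Completed: cp=U+0754 (starts at byte 3)
Byte[5]=DF: 2-byte lead, need 1 cont bytes. acc=0x1F
Byte[6]=A2: continuation. acc=(acc<<6)|0x22=0x7E2
Completed: cp=U+07E2 (starts at byte 5)
Byte[7]=C4: 2-byte lead, need 1 cont bytes. acc=0x4
Byte[8]=AC: continuation. acc=(acc<<6)|0x2C=0x12C
Completed: cp=U+012C (starts at byte 7)

Answer: U+4C80 U+0754 U+07E2 U+012C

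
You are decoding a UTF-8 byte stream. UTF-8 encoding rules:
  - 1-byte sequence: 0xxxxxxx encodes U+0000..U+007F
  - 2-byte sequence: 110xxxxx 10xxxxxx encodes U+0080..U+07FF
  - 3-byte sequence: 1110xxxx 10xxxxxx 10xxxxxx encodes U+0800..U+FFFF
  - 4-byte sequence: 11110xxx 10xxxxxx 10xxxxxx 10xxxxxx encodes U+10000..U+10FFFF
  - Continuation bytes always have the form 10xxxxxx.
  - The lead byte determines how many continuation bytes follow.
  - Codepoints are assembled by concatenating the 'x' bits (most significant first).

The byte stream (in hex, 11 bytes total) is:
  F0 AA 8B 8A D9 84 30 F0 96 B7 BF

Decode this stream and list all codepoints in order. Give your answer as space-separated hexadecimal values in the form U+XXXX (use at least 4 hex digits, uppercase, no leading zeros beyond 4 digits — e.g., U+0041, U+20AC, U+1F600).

Byte[0]=F0: 4-byte lead, need 3 cont bytes. acc=0x0
Byte[1]=AA: continuation. acc=(acc<<6)|0x2A=0x2A
Byte[2]=8B: continuation. acc=(acc<<6)|0x0B=0xA8B
Byte[3]=8A: continuation. acc=(acc<<6)|0x0A=0x2A2CA
Completed: cp=U+2A2CA (starts at byte 0)
Byte[4]=D9: 2-byte lead, need 1 cont bytes. acc=0x19
Byte[5]=84: continuation. acc=(acc<<6)|0x04=0x644
Completed: cp=U+0644 (starts at byte 4)
Byte[6]=30: 1-byte ASCII. cp=U+0030
Byte[7]=F0: 4-byte lead, need 3 cont bytes. acc=0x0
Byte[8]=96: continuation. acc=(acc<<6)|0x16=0x16
Byte[9]=B7: continuation. acc=(acc<<6)|0x37=0x5B7
Byte[10]=BF: continuation. acc=(acc<<6)|0x3F=0x16DFF
Completed: cp=U+16DFF (starts at byte 7)

Answer: U+2A2CA U+0644 U+0030 U+16DFF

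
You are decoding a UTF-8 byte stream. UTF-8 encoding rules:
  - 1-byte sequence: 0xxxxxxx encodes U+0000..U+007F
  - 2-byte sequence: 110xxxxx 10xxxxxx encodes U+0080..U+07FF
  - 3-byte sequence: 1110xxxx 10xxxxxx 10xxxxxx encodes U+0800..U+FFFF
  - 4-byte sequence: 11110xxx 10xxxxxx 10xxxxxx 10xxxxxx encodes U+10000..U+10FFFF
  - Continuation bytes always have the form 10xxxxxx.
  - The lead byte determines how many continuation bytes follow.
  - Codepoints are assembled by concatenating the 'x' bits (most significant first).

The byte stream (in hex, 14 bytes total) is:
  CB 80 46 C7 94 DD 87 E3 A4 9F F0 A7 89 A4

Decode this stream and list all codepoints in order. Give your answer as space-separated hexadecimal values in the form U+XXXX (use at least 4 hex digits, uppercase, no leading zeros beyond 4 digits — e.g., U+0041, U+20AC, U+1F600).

Byte[0]=CB: 2-byte lead, need 1 cont bytes. acc=0xB
Byte[1]=80: continuation. acc=(acc<<6)|0x00=0x2C0
Completed: cp=U+02C0 (starts at byte 0)
Byte[2]=46: 1-byte ASCII. cp=U+0046
Byte[3]=C7: 2-byte lead, need 1 cont bytes. acc=0x7
Byte[4]=94: continuation. acc=(acc<<6)|0x14=0x1D4
Completed: cp=U+01D4 (starts at byte 3)
Byte[5]=DD: 2-byte lead, need 1 cont bytes. acc=0x1D
Byte[6]=87: continuation. acc=(acc<<6)|0x07=0x747
Completed: cp=U+0747 (starts at byte 5)
Byte[7]=E3: 3-byte lead, need 2 cont bytes. acc=0x3
Byte[8]=A4: continuation. acc=(acc<<6)|0x24=0xE4
Byte[9]=9F: continuation. acc=(acc<<6)|0x1F=0x391F
Completed: cp=U+391F (starts at byte 7)
Byte[10]=F0: 4-byte lead, need 3 cont bytes. acc=0x0
Byte[11]=A7: continuation. acc=(acc<<6)|0x27=0x27
Byte[12]=89: continuation. acc=(acc<<6)|0x09=0x9C9
Byte[13]=A4: continuation. acc=(acc<<6)|0x24=0x27264
Completed: cp=U+27264 (starts at byte 10)

Answer: U+02C0 U+0046 U+01D4 U+0747 U+391F U+27264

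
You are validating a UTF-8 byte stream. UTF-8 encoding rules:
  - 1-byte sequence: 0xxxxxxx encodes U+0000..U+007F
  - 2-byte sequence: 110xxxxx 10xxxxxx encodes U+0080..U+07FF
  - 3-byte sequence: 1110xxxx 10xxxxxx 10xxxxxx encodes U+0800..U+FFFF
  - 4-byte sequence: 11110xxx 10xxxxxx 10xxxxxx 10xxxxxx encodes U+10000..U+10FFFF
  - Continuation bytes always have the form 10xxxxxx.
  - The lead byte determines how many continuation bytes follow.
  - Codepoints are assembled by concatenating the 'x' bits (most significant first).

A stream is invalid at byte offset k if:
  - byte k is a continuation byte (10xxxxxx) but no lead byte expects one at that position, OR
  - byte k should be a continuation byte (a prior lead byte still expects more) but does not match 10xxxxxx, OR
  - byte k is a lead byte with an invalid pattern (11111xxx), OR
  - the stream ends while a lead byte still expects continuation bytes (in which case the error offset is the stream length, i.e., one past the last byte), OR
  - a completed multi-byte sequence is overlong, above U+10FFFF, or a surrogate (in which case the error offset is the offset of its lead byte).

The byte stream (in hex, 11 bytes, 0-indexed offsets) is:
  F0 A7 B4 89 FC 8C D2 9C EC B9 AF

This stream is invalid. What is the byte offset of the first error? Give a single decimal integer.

Answer: 4

Derivation:
Byte[0]=F0: 4-byte lead, need 3 cont bytes. acc=0x0
Byte[1]=A7: continuation. acc=(acc<<6)|0x27=0x27
Byte[2]=B4: continuation. acc=(acc<<6)|0x34=0x9F4
Byte[3]=89: continuation. acc=(acc<<6)|0x09=0x27D09
Completed: cp=U+27D09 (starts at byte 0)
Byte[4]=FC: INVALID lead byte (not 0xxx/110x/1110/11110)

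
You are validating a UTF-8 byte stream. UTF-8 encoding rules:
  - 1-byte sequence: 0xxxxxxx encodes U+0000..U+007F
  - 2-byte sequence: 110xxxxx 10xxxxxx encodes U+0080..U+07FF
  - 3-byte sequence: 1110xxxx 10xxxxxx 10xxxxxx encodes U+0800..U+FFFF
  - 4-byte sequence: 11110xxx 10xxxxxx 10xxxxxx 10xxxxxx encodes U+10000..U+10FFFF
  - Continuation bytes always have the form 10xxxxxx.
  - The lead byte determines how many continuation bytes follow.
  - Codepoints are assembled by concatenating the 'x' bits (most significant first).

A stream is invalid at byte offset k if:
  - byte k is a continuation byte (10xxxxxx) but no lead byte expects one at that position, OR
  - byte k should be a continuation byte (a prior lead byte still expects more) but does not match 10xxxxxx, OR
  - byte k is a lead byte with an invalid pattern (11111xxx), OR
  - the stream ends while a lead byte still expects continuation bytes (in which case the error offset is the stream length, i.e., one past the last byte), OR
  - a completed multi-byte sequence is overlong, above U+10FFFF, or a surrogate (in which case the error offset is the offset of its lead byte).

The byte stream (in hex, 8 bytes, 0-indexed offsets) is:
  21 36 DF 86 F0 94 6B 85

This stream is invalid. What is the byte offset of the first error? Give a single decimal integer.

Byte[0]=21: 1-byte ASCII. cp=U+0021
Byte[1]=36: 1-byte ASCII. cp=U+0036
Byte[2]=DF: 2-byte lead, need 1 cont bytes. acc=0x1F
Byte[3]=86: continuation. acc=(acc<<6)|0x06=0x7C6
Completed: cp=U+07C6 (starts at byte 2)
Byte[4]=F0: 4-byte lead, need 3 cont bytes. acc=0x0
Byte[5]=94: continuation. acc=(acc<<6)|0x14=0x14
Byte[6]=6B: expected 10xxxxxx continuation. INVALID

Answer: 6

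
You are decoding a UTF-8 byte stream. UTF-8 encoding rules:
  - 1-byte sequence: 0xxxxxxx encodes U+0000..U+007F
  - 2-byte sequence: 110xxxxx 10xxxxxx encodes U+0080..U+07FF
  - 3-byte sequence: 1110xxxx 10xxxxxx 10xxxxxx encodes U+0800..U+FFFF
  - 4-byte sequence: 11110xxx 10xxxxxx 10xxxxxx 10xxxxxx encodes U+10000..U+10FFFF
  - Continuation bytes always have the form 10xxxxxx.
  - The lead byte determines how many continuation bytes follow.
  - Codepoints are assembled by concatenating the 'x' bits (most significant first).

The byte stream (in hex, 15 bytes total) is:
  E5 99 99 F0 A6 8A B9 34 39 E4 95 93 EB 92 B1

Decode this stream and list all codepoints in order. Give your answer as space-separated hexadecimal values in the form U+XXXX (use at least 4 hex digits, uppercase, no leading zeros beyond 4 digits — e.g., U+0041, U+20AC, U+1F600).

Answer: U+5659 U+262B9 U+0034 U+0039 U+4553 U+B4B1

Derivation:
Byte[0]=E5: 3-byte lead, need 2 cont bytes. acc=0x5
Byte[1]=99: continuation. acc=(acc<<6)|0x19=0x159
Byte[2]=99: continuation. acc=(acc<<6)|0x19=0x5659
Completed: cp=U+5659 (starts at byte 0)
Byte[3]=F0: 4-byte lead, need 3 cont bytes. acc=0x0
Byte[4]=A6: continuation. acc=(acc<<6)|0x26=0x26
Byte[5]=8A: continuation. acc=(acc<<6)|0x0A=0x98A
Byte[6]=B9: continuation. acc=(acc<<6)|0x39=0x262B9
Completed: cp=U+262B9 (starts at byte 3)
Byte[7]=34: 1-byte ASCII. cp=U+0034
Byte[8]=39: 1-byte ASCII. cp=U+0039
Byte[9]=E4: 3-byte lead, need 2 cont bytes. acc=0x4
Byte[10]=95: continuation. acc=(acc<<6)|0x15=0x115
Byte[11]=93: continuation. acc=(acc<<6)|0x13=0x4553
Completed: cp=U+4553 (starts at byte 9)
Byte[12]=EB: 3-byte lead, need 2 cont bytes. acc=0xB
Byte[13]=92: continuation. acc=(acc<<6)|0x12=0x2D2
Byte[14]=B1: continuation. acc=(acc<<6)|0x31=0xB4B1
Completed: cp=U+B4B1 (starts at byte 12)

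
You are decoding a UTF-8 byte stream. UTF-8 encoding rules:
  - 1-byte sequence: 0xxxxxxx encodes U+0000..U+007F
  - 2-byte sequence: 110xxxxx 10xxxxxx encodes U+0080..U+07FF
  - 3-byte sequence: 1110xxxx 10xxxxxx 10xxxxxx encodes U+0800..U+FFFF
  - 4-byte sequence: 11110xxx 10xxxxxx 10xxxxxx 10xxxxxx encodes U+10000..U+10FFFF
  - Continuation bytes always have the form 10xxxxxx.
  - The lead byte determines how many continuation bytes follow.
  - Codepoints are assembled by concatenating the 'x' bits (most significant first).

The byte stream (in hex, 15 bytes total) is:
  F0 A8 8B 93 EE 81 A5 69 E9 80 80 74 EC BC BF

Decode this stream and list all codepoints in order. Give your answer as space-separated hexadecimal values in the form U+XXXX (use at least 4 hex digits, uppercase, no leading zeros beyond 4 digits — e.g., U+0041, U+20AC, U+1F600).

Answer: U+282D3 U+E065 U+0069 U+9000 U+0074 U+CF3F

Derivation:
Byte[0]=F0: 4-byte lead, need 3 cont bytes. acc=0x0
Byte[1]=A8: continuation. acc=(acc<<6)|0x28=0x28
Byte[2]=8B: continuation. acc=(acc<<6)|0x0B=0xA0B
Byte[3]=93: continuation. acc=(acc<<6)|0x13=0x282D3
Completed: cp=U+282D3 (starts at byte 0)
Byte[4]=EE: 3-byte lead, need 2 cont bytes. acc=0xE
Byte[5]=81: continuation. acc=(acc<<6)|0x01=0x381
Byte[6]=A5: continuation. acc=(acc<<6)|0x25=0xE065
Completed: cp=U+E065 (starts at byte 4)
Byte[7]=69: 1-byte ASCII. cp=U+0069
Byte[8]=E9: 3-byte lead, need 2 cont bytes. acc=0x9
Byte[9]=80: continuation. acc=(acc<<6)|0x00=0x240
Byte[10]=80: continuation. acc=(acc<<6)|0x00=0x9000
Completed: cp=U+9000 (starts at byte 8)
Byte[11]=74: 1-byte ASCII. cp=U+0074
Byte[12]=EC: 3-byte lead, need 2 cont bytes. acc=0xC
Byte[13]=BC: continuation. acc=(acc<<6)|0x3C=0x33C
Byte[14]=BF: continuation. acc=(acc<<6)|0x3F=0xCF3F
Completed: cp=U+CF3F (starts at byte 12)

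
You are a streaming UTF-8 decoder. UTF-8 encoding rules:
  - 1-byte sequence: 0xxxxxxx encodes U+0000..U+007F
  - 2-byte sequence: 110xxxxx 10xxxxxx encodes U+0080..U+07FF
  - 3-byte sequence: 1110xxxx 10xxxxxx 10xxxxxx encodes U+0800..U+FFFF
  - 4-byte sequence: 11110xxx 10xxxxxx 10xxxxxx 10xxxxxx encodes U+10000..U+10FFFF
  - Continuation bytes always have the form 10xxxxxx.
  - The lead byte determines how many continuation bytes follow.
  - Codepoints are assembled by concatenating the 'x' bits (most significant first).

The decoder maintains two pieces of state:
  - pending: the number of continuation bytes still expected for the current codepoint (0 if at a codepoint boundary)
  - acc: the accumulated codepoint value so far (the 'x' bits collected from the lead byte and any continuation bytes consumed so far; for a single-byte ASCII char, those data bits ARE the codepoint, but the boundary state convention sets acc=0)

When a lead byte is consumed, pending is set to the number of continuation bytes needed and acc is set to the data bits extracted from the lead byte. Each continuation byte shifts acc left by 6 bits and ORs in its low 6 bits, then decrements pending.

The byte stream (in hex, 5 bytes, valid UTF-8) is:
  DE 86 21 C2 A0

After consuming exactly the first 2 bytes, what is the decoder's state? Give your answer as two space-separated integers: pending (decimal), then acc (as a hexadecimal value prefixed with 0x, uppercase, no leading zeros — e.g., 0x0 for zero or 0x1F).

Byte[0]=DE: 2-byte lead. pending=1, acc=0x1E
Byte[1]=86: continuation. acc=(acc<<6)|0x06=0x786, pending=0

Answer: 0 0x786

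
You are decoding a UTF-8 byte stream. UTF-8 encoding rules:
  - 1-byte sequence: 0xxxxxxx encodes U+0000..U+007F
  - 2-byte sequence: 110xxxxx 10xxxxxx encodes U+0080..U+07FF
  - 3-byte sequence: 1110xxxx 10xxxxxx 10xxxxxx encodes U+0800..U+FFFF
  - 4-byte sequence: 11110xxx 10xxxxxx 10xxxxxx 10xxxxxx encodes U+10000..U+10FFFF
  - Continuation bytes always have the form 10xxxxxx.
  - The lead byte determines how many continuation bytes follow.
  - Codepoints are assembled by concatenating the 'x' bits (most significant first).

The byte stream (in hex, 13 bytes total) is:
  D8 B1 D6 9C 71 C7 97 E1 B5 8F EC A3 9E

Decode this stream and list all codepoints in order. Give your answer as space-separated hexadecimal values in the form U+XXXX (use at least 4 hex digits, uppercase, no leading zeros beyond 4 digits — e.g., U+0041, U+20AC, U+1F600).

Byte[0]=D8: 2-byte lead, need 1 cont bytes. acc=0x18
Byte[1]=B1: continuation. acc=(acc<<6)|0x31=0x631
Completed: cp=U+0631 (starts at byte 0)
Byte[2]=D6: 2-byte lead, need 1 cont bytes. acc=0x16
Byte[3]=9C: continuation. acc=(acc<<6)|0x1C=0x59C
Completed: cp=U+059C (starts at byte 2)
Byte[4]=71: 1-byte ASCII. cp=U+0071
Byte[5]=C7: 2-byte lead, need 1 cont bytes. acc=0x7
Byte[6]=97: continuation. acc=(acc<<6)|0x17=0x1D7
Completed: cp=U+01D7 (starts at byte 5)
Byte[7]=E1: 3-byte lead, need 2 cont bytes. acc=0x1
Byte[8]=B5: continuation. acc=(acc<<6)|0x35=0x75
Byte[9]=8F: continuation. acc=(acc<<6)|0x0F=0x1D4F
Completed: cp=U+1D4F (starts at byte 7)
Byte[10]=EC: 3-byte lead, need 2 cont bytes. acc=0xC
Byte[11]=A3: continuation. acc=(acc<<6)|0x23=0x323
Byte[12]=9E: continuation. acc=(acc<<6)|0x1E=0xC8DE
Completed: cp=U+C8DE (starts at byte 10)

Answer: U+0631 U+059C U+0071 U+01D7 U+1D4F U+C8DE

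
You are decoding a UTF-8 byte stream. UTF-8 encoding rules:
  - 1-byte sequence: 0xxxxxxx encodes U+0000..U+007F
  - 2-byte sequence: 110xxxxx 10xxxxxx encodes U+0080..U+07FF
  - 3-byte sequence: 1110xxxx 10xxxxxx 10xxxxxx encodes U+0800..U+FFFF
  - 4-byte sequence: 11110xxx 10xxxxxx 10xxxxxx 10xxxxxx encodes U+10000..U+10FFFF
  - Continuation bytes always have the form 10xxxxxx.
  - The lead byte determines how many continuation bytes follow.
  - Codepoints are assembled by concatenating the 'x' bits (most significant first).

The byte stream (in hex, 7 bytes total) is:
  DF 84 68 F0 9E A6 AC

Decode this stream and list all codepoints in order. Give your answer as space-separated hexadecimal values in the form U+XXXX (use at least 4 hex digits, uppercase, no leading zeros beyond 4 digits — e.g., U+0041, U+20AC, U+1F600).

Answer: U+07C4 U+0068 U+1E9AC

Derivation:
Byte[0]=DF: 2-byte lead, need 1 cont bytes. acc=0x1F
Byte[1]=84: continuation. acc=(acc<<6)|0x04=0x7C4
Completed: cp=U+07C4 (starts at byte 0)
Byte[2]=68: 1-byte ASCII. cp=U+0068
Byte[3]=F0: 4-byte lead, need 3 cont bytes. acc=0x0
Byte[4]=9E: continuation. acc=(acc<<6)|0x1E=0x1E
Byte[5]=A6: continuation. acc=(acc<<6)|0x26=0x7A6
Byte[6]=AC: continuation. acc=(acc<<6)|0x2C=0x1E9AC
Completed: cp=U+1E9AC (starts at byte 3)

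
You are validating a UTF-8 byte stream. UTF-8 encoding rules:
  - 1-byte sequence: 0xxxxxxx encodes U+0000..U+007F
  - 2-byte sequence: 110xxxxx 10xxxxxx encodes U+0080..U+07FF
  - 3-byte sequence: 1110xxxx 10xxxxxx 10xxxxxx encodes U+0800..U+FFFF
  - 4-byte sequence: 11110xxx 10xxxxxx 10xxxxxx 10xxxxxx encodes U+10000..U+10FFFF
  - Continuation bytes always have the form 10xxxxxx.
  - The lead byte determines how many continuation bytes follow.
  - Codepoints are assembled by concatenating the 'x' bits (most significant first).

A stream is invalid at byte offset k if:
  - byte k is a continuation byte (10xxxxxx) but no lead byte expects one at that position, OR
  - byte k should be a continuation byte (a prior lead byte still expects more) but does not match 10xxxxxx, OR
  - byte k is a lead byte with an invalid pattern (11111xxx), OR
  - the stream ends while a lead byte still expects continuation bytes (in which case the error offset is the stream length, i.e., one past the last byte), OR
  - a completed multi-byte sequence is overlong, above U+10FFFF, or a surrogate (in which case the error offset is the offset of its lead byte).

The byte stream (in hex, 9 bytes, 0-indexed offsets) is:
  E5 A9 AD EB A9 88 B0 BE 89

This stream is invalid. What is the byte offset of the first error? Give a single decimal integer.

Answer: 6

Derivation:
Byte[0]=E5: 3-byte lead, need 2 cont bytes. acc=0x5
Byte[1]=A9: continuation. acc=(acc<<6)|0x29=0x169
Byte[2]=AD: continuation. acc=(acc<<6)|0x2D=0x5A6D
Completed: cp=U+5A6D (starts at byte 0)
Byte[3]=EB: 3-byte lead, need 2 cont bytes. acc=0xB
Byte[4]=A9: continuation. acc=(acc<<6)|0x29=0x2E9
Byte[5]=88: continuation. acc=(acc<<6)|0x08=0xBA48
Completed: cp=U+BA48 (starts at byte 3)
Byte[6]=B0: INVALID lead byte (not 0xxx/110x/1110/11110)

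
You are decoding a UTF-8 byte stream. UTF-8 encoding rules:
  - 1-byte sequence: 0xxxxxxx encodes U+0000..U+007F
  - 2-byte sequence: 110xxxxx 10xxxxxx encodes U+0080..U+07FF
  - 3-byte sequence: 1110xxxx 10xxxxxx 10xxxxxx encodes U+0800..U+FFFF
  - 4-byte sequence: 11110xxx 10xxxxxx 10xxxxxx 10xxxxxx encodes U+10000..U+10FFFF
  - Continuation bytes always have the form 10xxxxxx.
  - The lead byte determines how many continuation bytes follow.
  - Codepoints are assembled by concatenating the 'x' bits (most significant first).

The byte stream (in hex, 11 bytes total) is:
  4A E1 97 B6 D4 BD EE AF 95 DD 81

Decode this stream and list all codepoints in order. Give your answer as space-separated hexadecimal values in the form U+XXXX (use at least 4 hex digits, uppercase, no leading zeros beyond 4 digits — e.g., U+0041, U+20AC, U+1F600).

Byte[0]=4A: 1-byte ASCII. cp=U+004A
Byte[1]=E1: 3-byte lead, need 2 cont bytes. acc=0x1
Byte[2]=97: continuation. acc=(acc<<6)|0x17=0x57
Byte[3]=B6: continuation. acc=(acc<<6)|0x36=0x15F6
Completed: cp=U+15F6 (starts at byte 1)
Byte[4]=D4: 2-byte lead, need 1 cont bytes. acc=0x14
Byte[5]=BD: continuation. acc=(acc<<6)|0x3D=0x53D
Completed: cp=U+053D (starts at byte 4)
Byte[6]=EE: 3-byte lead, need 2 cont bytes. acc=0xE
Byte[7]=AF: continuation. acc=(acc<<6)|0x2F=0x3AF
Byte[8]=95: continuation. acc=(acc<<6)|0x15=0xEBD5
Completed: cp=U+EBD5 (starts at byte 6)
Byte[9]=DD: 2-byte lead, need 1 cont bytes. acc=0x1D
Byte[10]=81: continuation. acc=(acc<<6)|0x01=0x741
Completed: cp=U+0741 (starts at byte 9)

Answer: U+004A U+15F6 U+053D U+EBD5 U+0741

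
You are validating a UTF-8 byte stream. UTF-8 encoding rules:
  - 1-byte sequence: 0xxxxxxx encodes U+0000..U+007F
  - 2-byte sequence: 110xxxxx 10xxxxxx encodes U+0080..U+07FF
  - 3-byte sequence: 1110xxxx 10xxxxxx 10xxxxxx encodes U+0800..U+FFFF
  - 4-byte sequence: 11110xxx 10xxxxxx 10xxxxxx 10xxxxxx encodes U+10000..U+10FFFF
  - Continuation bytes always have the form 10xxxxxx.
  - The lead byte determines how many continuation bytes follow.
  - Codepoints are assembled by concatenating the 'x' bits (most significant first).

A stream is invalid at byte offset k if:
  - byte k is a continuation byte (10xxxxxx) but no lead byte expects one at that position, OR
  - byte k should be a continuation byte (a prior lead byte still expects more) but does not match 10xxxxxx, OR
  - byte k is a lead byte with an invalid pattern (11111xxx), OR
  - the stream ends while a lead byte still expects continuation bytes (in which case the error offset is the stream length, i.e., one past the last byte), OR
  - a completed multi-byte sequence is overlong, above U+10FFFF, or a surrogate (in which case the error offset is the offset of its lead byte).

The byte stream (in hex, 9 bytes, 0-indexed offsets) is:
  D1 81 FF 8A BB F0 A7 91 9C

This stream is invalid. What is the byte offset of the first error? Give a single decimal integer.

Byte[0]=D1: 2-byte lead, need 1 cont bytes. acc=0x11
Byte[1]=81: continuation. acc=(acc<<6)|0x01=0x441
Completed: cp=U+0441 (starts at byte 0)
Byte[2]=FF: INVALID lead byte (not 0xxx/110x/1110/11110)

Answer: 2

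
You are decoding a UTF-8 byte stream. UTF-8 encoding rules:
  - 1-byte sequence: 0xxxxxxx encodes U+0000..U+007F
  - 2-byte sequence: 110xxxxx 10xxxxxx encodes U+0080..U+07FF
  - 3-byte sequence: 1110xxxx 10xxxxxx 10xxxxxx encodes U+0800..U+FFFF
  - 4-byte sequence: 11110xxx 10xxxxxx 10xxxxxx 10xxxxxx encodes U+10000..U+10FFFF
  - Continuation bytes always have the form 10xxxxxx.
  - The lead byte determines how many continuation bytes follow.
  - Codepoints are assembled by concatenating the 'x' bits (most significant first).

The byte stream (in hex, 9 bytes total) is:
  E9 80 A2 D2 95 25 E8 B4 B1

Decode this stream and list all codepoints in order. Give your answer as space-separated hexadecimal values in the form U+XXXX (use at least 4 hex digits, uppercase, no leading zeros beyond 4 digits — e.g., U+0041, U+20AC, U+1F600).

Answer: U+9022 U+0495 U+0025 U+8D31

Derivation:
Byte[0]=E9: 3-byte lead, need 2 cont bytes. acc=0x9
Byte[1]=80: continuation. acc=(acc<<6)|0x00=0x240
Byte[2]=A2: continuation. acc=(acc<<6)|0x22=0x9022
Completed: cp=U+9022 (starts at byte 0)
Byte[3]=D2: 2-byte lead, need 1 cont bytes. acc=0x12
Byte[4]=95: continuation. acc=(acc<<6)|0x15=0x495
Completed: cp=U+0495 (starts at byte 3)
Byte[5]=25: 1-byte ASCII. cp=U+0025
Byte[6]=E8: 3-byte lead, need 2 cont bytes. acc=0x8
Byte[7]=B4: continuation. acc=(acc<<6)|0x34=0x234
Byte[8]=B1: continuation. acc=(acc<<6)|0x31=0x8D31
Completed: cp=U+8D31 (starts at byte 6)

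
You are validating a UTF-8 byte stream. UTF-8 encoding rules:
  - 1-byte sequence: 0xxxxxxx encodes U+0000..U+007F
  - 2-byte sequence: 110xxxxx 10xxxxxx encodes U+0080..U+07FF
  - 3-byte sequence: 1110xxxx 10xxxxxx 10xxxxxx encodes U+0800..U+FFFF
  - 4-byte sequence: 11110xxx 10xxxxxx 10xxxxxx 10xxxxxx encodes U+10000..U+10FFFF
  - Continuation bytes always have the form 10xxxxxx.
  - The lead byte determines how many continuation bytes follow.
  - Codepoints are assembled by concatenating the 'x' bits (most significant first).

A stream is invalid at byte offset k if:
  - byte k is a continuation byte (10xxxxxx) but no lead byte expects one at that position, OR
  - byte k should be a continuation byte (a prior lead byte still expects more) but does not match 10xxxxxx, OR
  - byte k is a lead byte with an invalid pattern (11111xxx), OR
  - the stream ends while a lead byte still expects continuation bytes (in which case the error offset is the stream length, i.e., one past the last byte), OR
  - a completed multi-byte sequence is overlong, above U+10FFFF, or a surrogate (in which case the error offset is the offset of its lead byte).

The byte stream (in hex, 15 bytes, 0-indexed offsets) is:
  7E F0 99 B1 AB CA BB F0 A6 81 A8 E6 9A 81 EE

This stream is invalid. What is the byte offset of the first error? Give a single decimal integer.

Answer: 15

Derivation:
Byte[0]=7E: 1-byte ASCII. cp=U+007E
Byte[1]=F0: 4-byte lead, need 3 cont bytes. acc=0x0
Byte[2]=99: continuation. acc=(acc<<6)|0x19=0x19
Byte[3]=B1: continuation. acc=(acc<<6)|0x31=0x671
Byte[4]=AB: continuation. acc=(acc<<6)|0x2B=0x19C6B
Completed: cp=U+19C6B (starts at byte 1)
Byte[5]=CA: 2-byte lead, need 1 cont bytes. acc=0xA
Byte[6]=BB: continuation. acc=(acc<<6)|0x3B=0x2BB
Completed: cp=U+02BB (starts at byte 5)
Byte[7]=F0: 4-byte lead, need 3 cont bytes. acc=0x0
Byte[8]=A6: continuation. acc=(acc<<6)|0x26=0x26
Byte[9]=81: continuation. acc=(acc<<6)|0x01=0x981
Byte[10]=A8: continuation. acc=(acc<<6)|0x28=0x26068
Completed: cp=U+26068 (starts at byte 7)
Byte[11]=E6: 3-byte lead, need 2 cont bytes. acc=0x6
Byte[12]=9A: continuation. acc=(acc<<6)|0x1A=0x19A
Byte[13]=81: continuation. acc=(acc<<6)|0x01=0x6681
Completed: cp=U+6681 (starts at byte 11)
Byte[14]=EE: 3-byte lead, need 2 cont bytes. acc=0xE
Byte[15]: stream ended, expected continuation. INVALID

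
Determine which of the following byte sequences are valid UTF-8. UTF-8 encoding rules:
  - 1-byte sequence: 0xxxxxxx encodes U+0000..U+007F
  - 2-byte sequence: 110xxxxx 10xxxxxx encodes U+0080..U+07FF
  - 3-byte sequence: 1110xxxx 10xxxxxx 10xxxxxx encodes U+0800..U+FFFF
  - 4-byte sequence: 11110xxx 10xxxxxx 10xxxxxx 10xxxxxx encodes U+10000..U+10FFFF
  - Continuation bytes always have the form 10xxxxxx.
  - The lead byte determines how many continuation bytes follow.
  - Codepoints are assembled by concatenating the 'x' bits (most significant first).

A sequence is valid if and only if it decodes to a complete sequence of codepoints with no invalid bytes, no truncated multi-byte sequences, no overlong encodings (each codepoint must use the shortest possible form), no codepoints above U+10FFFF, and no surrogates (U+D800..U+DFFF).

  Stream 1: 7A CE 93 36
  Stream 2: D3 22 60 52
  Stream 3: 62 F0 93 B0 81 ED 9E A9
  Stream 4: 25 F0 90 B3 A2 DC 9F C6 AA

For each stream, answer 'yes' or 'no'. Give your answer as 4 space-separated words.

Answer: yes no yes yes

Derivation:
Stream 1: decodes cleanly. VALID
Stream 2: error at byte offset 1. INVALID
Stream 3: decodes cleanly. VALID
Stream 4: decodes cleanly. VALID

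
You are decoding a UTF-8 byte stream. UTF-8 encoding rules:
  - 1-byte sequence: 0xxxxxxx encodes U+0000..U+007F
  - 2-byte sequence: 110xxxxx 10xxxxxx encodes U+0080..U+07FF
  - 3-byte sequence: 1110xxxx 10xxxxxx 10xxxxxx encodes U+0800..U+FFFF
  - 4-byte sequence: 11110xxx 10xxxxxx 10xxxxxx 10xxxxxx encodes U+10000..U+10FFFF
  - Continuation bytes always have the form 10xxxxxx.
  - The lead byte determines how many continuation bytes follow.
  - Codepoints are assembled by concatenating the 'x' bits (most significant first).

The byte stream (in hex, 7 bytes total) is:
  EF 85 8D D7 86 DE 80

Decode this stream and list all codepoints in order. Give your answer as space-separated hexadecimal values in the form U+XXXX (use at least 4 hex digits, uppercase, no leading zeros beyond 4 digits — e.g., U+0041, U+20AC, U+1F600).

Answer: U+F14D U+05C6 U+0780

Derivation:
Byte[0]=EF: 3-byte lead, need 2 cont bytes. acc=0xF
Byte[1]=85: continuation. acc=(acc<<6)|0x05=0x3C5
Byte[2]=8D: continuation. acc=(acc<<6)|0x0D=0xF14D
Completed: cp=U+F14D (starts at byte 0)
Byte[3]=D7: 2-byte lead, need 1 cont bytes. acc=0x17
Byte[4]=86: continuation. acc=(acc<<6)|0x06=0x5C6
Completed: cp=U+05C6 (starts at byte 3)
Byte[5]=DE: 2-byte lead, need 1 cont bytes. acc=0x1E
Byte[6]=80: continuation. acc=(acc<<6)|0x00=0x780
Completed: cp=U+0780 (starts at byte 5)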